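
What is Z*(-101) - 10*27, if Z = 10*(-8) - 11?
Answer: 8921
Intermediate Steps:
Z = -91 (Z = -80 - 11 = -91)
Z*(-101) - 10*27 = -91*(-101) - 10*27 = 9191 - 270 = 8921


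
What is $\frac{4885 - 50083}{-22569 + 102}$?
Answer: $\frac{15066}{7489} \approx 2.0117$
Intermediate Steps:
$\frac{4885 - 50083}{-22569 + 102} = - \frac{45198}{-22467} = \left(-45198\right) \left(- \frac{1}{22467}\right) = \frac{15066}{7489}$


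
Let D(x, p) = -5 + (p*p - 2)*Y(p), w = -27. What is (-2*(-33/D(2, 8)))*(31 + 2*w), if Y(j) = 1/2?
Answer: -759/13 ≈ -58.385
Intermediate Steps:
Y(j) = ½ (Y(j) = 1*(½) = ½)
D(x, p) = -6 + p²/2 (D(x, p) = -5 + (p*p - 2)*(½) = -5 + (p² - 2)*(½) = -5 + (-2 + p²)*(½) = -5 + (-1 + p²/2) = -6 + p²/2)
(-2*(-33/D(2, 8)))*(31 + 2*w) = (-2*(-33/(-6 + (½)*8²)))*(31 + 2*(-27)) = (-2*(-33/(-6 + (½)*64)))*(31 - 54) = -2*(-33/(-6 + 32))*(-23) = -2/(26*(-1/33))*(-23) = -2/(-26/33)*(-23) = -2*(-33/26)*(-23) = (33/13)*(-23) = -759/13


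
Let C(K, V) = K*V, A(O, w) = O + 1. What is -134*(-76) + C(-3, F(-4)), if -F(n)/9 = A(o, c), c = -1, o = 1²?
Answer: 10238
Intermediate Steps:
o = 1
A(O, w) = 1 + O
F(n) = -18 (F(n) = -9*(1 + 1) = -9*2 = -18)
-134*(-76) + C(-3, F(-4)) = -134*(-76) - 3*(-18) = 10184 + 54 = 10238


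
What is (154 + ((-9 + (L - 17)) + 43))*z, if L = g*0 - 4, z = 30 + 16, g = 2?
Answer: 7682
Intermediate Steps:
z = 46
L = -4 (L = 2*0 - 4 = 0 - 4 = -4)
(154 + ((-9 + (L - 17)) + 43))*z = (154 + ((-9 + (-4 - 17)) + 43))*46 = (154 + ((-9 - 21) + 43))*46 = (154 + (-30 + 43))*46 = (154 + 13)*46 = 167*46 = 7682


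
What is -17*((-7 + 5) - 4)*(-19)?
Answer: -1938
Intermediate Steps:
-17*((-7 + 5) - 4)*(-19) = -17*(-2 - 4)*(-19) = -17*(-6)*(-19) = 102*(-19) = -1938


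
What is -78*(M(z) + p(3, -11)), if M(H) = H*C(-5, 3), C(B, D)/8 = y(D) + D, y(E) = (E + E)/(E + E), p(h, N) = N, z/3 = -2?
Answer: 15834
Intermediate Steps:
z = -6 (z = 3*(-2) = -6)
y(E) = 1 (y(E) = (2*E)/((2*E)) = (2*E)*(1/(2*E)) = 1)
C(B, D) = 8 + 8*D (C(B, D) = 8*(1 + D) = 8 + 8*D)
M(H) = 32*H (M(H) = H*(8 + 8*3) = H*(8 + 24) = H*32 = 32*H)
-78*(M(z) + p(3, -11)) = -78*(32*(-6) - 11) = -78*(-192 - 11) = -78*(-203) = 15834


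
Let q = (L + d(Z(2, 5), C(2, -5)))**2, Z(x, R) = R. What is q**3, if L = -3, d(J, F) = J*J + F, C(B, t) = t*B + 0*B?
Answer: 2985984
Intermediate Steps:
C(B, t) = B*t (C(B, t) = B*t + 0 = B*t)
d(J, F) = F + J**2 (d(J, F) = J**2 + F = F + J**2)
q = 144 (q = (-3 + (2*(-5) + 5**2))**2 = (-3 + (-10 + 25))**2 = (-3 + 15)**2 = 12**2 = 144)
q**3 = 144**3 = 2985984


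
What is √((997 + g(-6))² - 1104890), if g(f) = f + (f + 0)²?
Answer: I*√50161 ≈ 223.97*I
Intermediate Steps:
g(f) = f + f²
√((997 + g(-6))² - 1104890) = √((997 - 6*(1 - 6))² - 1104890) = √((997 - 6*(-5))² - 1104890) = √((997 + 30)² - 1104890) = √(1027² - 1104890) = √(1054729 - 1104890) = √(-50161) = I*√50161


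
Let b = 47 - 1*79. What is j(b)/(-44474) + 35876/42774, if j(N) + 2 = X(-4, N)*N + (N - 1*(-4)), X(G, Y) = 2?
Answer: 399892495/475582719 ≈ 0.84085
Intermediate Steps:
b = -32 (b = 47 - 79 = -32)
j(N) = 2 + 3*N (j(N) = -2 + (2*N + (N - 1*(-4))) = -2 + (2*N + (N + 4)) = -2 + (2*N + (4 + N)) = -2 + (4 + 3*N) = 2 + 3*N)
j(b)/(-44474) + 35876/42774 = (2 + 3*(-32))/(-44474) + 35876/42774 = (2 - 96)*(-1/44474) + 35876*(1/42774) = -94*(-1/44474) + 17938/21387 = 47/22237 + 17938/21387 = 399892495/475582719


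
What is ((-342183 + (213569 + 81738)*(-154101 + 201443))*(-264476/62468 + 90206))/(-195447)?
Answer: -19693475387939900213/3052295799 ≈ -6.4520e+9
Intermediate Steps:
((-342183 + (213569 + 81738)*(-154101 + 201443))*(-264476/62468 + 90206))/(-195447) = ((-342183 + 295307*47342)*(-264476*1/62468 + 90206))*(-1/195447) = ((-342183 + 13980423994)*(-66119/15617 + 90206))*(-1/195447) = (13980081811*(1408680983/15617))*(-1/195447) = (19693475387939900213/15617)*(-1/195447) = -19693475387939900213/3052295799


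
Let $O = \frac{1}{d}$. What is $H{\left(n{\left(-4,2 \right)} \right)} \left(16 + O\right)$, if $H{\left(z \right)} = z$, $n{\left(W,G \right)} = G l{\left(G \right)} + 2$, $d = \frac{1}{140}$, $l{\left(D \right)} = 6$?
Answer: $2184$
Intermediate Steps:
$d = \frac{1}{140} \approx 0.0071429$
$n{\left(W,G \right)} = 2 + 6 G$ ($n{\left(W,G \right)} = G 6 + 2 = 6 G + 2 = 2 + 6 G$)
$O = 140$ ($O = \frac{1}{\frac{1}{140}} = 140$)
$H{\left(n{\left(-4,2 \right)} \right)} \left(16 + O\right) = \left(2 + 6 \cdot 2\right) \left(16 + 140\right) = \left(2 + 12\right) 156 = 14 \cdot 156 = 2184$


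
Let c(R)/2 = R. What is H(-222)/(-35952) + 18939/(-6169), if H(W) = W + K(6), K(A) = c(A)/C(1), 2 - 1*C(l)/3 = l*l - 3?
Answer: -679531579/221787888 ≈ -3.0639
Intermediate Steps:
c(R) = 2*R
C(l) = 15 - 3*l**2 (C(l) = 6 - 3*(l*l - 3) = 6 - 3*(l**2 - 3) = 6 - 3*(-3 + l**2) = 6 + (9 - 3*l**2) = 15 - 3*l**2)
K(A) = A/6 (K(A) = (2*A)/(15 - 3*1**2) = (2*A)/(15 - 3*1) = (2*A)/(15 - 3) = (2*A)/12 = (2*A)*(1/12) = A/6)
H(W) = 1 + W (H(W) = W + (1/6)*6 = W + 1 = 1 + W)
H(-222)/(-35952) + 18939/(-6169) = (1 - 222)/(-35952) + 18939/(-6169) = -221*(-1/35952) + 18939*(-1/6169) = 221/35952 - 18939/6169 = -679531579/221787888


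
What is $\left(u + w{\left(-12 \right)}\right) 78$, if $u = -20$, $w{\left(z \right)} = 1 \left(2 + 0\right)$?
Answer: $-1404$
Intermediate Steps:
$w{\left(z \right)} = 2$ ($w{\left(z \right)} = 1 \cdot 2 = 2$)
$\left(u + w{\left(-12 \right)}\right) 78 = \left(-20 + 2\right) 78 = \left(-18\right) 78 = -1404$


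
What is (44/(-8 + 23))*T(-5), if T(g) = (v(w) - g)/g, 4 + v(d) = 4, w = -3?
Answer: -44/15 ≈ -2.9333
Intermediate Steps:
v(d) = 0 (v(d) = -4 + 4 = 0)
T(g) = -1 (T(g) = (0 - g)/g = (-g)/g = -1)
(44/(-8 + 23))*T(-5) = (44/(-8 + 23))*(-1) = (44/15)*(-1) = -44/15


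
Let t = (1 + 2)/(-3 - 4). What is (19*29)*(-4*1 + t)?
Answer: -17081/7 ≈ -2440.1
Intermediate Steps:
t = -3/7 (t = 3/(-7) = 3*(-1/7) = -3/7 ≈ -0.42857)
(19*29)*(-4*1 + t) = (19*29)*(-4*1 - 3/7) = 551*(-4 - 3/7) = 551*(-31/7) = -17081/7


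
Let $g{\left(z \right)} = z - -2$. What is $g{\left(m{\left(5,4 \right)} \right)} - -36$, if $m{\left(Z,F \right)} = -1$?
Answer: $37$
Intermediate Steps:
$g{\left(z \right)} = 2 + z$ ($g{\left(z \right)} = z + 2 = 2 + z$)
$g{\left(m{\left(5,4 \right)} \right)} - -36 = \left(2 - 1\right) - -36 = 1 + 36 = 37$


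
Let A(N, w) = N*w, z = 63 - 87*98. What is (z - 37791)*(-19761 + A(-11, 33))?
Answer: 930815496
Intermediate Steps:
z = -8463 (z = 63 - 8526 = -8463)
(z - 37791)*(-19761 + A(-11, 33)) = (-8463 - 37791)*(-19761 - 11*33) = -46254*(-19761 - 363) = -46254*(-20124) = 930815496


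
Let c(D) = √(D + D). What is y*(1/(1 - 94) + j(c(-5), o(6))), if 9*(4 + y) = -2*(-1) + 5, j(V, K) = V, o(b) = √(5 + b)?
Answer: 29/837 - 29*I*√10/9 ≈ 0.034648 - 10.19*I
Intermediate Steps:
c(D) = √2*√D (c(D) = √(2*D) = √2*√D)
y = -29/9 (y = -4 + (-2*(-1) + 5)/9 = -4 + (2 + 5)/9 = -4 + (⅑)*7 = -4 + 7/9 = -29/9 ≈ -3.2222)
y*(1/(1 - 94) + j(c(-5), o(6))) = -29*(1/(1 - 94) + √2*√(-5))/9 = -29*(1/(-93) + √2*(I*√5))/9 = -29*(-1/93 + I*√10)/9 = 29/837 - 29*I*√10/9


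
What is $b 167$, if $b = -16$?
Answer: $-2672$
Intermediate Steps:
$b 167 = \left(-16\right) 167 = -2672$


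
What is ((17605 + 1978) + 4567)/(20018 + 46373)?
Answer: 24150/66391 ≈ 0.36375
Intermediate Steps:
((17605 + 1978) + 4567)/(20018 + 46373) = (19583 + 4567)/66391 = 24150*(1/66391) = 24150/66391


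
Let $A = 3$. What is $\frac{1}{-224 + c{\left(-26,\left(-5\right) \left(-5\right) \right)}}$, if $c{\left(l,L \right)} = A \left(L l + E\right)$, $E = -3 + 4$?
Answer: $- \frac{1}{2171} \approx -0.00046062$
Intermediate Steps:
$E = 1$
$c{\left(l,L \right)} = 3 + 3 L l$ ($c{\left(l,L \right)} = 3 \left(L l + 1\right) = 3 \left(1 + L l\right) = 3 + 3 L l$)
$\frac{1}{-224 + c{\left(-26,\left(-5\right) \left(-5\right) \right)}} = \frac{1}{-224 + \left(3 + 3 \left(\left(-5\right) \left(-5\right)\right) \left(-26\right)\right)} = \frac{1}{-224 + \left(3 + 3 \cdot 25 \left(-26\right)\right)} = \frac{1}{-224 + \left(3 - 1950\right)} = \frac{1}{-224 - 1947} = \frac{1}{-2171} = - \frac{1}{2171}$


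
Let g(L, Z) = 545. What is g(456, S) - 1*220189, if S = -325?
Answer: -219644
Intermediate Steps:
g(456, S) - 1*220189 = 545 - 1*220189 = 545 - 220189 = -219644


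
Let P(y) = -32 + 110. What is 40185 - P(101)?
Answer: 40107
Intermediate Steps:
P(y) = 78
40185 - P(101) = 40185 - 1*78 = 40185 - 78 = 40107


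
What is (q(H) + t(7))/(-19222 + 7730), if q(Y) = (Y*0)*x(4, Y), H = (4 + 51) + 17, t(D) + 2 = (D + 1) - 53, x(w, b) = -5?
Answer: 47/11492 ≈ 0.0040898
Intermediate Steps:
t(D) = -54 + D (t(D) = -2 + ((D + 1) - 53) = -2 + ((1 + D) - 53) = -2 + (-52 + D) = -54 + D)
H = 72 (H = 55 + 17 = 72)
q(Y) = 0 (q(Y) = (Y*0)*(-5) = 0*(-5) = 0)
(q(H) + t(7))/(-19222 + 7730) = (0 + (-54 + 7))/(-19222 + 7730) = (0 - 47)/(-11492) = -47*(-1/11492) = 47/11492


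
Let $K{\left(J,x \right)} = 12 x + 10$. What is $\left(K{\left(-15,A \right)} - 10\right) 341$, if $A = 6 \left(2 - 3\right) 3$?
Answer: $-73656$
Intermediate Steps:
$A = -18$ ($A = 6 \left(2 - 3\right) 3 = 6 \left(-1\right) 3 = \left(-6\right) 3 = -18$)
$K{\left(J,x \right)} = 10 + 12 x$
$\left(K{\left(-15,A \right)} - 10\right) 341 = \left(\left(10 + 12 \left(-18\right)\right) - 10\right) 341 = \left(\left(10 - 216\right) - 10\right) 341 = \left(-206 - 10\right) 341 = \left(-216\right) 341 = -73656$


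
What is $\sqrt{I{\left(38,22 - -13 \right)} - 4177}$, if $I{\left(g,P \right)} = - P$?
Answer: $18 i \sqrt{13} \approx 64.9 i$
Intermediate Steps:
$\sqrt{I{\left(38,22 - -13 \right)} - 4177} = \sqrt{- (22 - -13) - 4177} = \sqrt{- (22 + 13) - 4177} = \sqrt{\left(-1\right) 35 - 4177} = \sqrt{-35 - 4177} = \sqrt{-4212} = 18 i \sqrt{13}$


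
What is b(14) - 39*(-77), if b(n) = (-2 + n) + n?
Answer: 3029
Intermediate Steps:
b(n) = -2 + 2*n
b(14) - 39*(-77) = (-2 + 2*14) - 39*(-77) = (-2 + 28) - 1*(-3003) = 26 + 3003 = 3029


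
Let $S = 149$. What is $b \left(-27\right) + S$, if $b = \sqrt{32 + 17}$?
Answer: $-40$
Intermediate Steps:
$b = 7$ ($b = \sqrt{49} = 7$)
$b \left(-27\right) + S = 7 \left(-27\right) + 149 = -189 + 149 = -40$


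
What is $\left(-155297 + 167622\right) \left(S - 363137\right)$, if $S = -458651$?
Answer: $-10128537100$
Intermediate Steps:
$\left(-155297 + 167622\right) \left(S - 363137\right) = \left(-155297 + 167622\right) \left(-458651 - 363137\right) = 12325 \left(-821788\right) = -10128537100$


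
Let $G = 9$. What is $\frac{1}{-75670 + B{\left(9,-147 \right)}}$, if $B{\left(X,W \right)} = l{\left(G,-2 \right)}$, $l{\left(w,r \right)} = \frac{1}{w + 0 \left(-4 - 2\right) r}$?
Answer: $- \frac{9}{681029} \approx -1.3215 \cdot 10^{-5}$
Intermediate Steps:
$l{\left(w,r \right)} = \frac{1}{w}$ ($l{\left(w,r \right)} = \frac{1}{w + 0 \left(-6\right) r} = \frac{1}{w + 0 r} = \frac{1}{w + 0} = \frac{1}{w}$)
$B{\left(X,W \right)} = \frac{1}{9}$
$\frac{1}{-75670 + B{\left(9,-147 \right)}} = \frac{1}{-75670 + \frac{1}{9}} = \frac{1}{- \frac{681029}{9}} = - \frac{9}{681029}$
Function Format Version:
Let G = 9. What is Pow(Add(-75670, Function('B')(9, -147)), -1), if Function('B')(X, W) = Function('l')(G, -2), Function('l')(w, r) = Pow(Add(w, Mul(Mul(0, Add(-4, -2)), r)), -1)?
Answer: Rational(-9, 681029) ≈ -1.3215e-5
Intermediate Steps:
Function('l')(w, r) = Pow(w, -1) (Function('l')(w, r) = Pow(Add(w, Mul(Mul(0, -6), r)), -1) = Pow(Add(w, Mul(0, r)), -1) = Pow(Add(w, 0), -1) = Pow(w, -1))
Function('B')(X, W) = Rational(1, 9) (Function('B')(X, W) = Pow(9, -1) = Rational(1, 9))
Pow(Add(-75670, Function('B')(9, -147)), -1) = Pow(Add(-75670, Rational(1, 9)), -1) = Pow(Rational(-681029, 9), -1) = Rational(-9, 681029)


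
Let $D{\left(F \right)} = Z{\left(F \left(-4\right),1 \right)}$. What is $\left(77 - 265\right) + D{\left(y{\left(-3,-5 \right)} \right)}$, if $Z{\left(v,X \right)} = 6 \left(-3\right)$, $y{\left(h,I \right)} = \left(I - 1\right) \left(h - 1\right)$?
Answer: $-206$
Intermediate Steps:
$y{\left(h,I \right)} = \left(-1 + I\right) \left(-1 + h\right)$ ($y{\left(h,I \right)} = \left(I + \left(-1 + 0\right)\right) \left(-1 + h\right) = \left(I - 1\right) \left(-1 + h\right) = \left(-1 + I\right) \left(-1 + h\right)$)
$Z{\left(v,X \right)} = -18$
$D{\left(F \right)} = -18$
$\left(77 - 265\right) + D{\left(y{\left(-3,-5 \right)} \right)} = \left(77 - 265\right) - 18 = -188 - 18 = -206$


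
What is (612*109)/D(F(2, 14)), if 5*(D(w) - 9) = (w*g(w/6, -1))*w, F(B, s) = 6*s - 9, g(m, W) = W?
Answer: -1853/31 ≈ -59.774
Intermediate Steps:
F(B, s) = -9 + 6*s
D(w) = 9 - w²/5 (D(w) = 9 + ((w*(-1))*w)/5 = 9 + ((-w)*w)/5 = 9 + (-w²)/5 = 9 - w²/5)
(612*109)/D(F(2, 14)) = (612*109)/(9 - (-9 + 6*14)²/5) = 66708/(9 - (-9 + 84)²/5) = 66708/(9 - ⅕*75²) = 66708/(9 - ⅕*5625) = 66708/(9 - 1125) = 66708/(-1116) = 66708*(-1/1116) = -1853/31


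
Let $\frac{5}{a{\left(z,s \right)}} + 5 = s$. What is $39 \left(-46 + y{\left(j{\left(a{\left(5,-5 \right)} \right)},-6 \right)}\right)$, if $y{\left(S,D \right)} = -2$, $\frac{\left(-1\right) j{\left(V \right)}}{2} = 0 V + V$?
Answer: $-1872$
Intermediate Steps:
$a{\left(z,s \right)} = \frac{5}{-5 + s}$
$j{\left(V \right)} = - 2 V$ ($j{\left(V \right)} = - 2 \left(0 V + V\right) = - 2 \left(0 + V\right) = - 2 V$)
$39 \left(-46 + y{\left(j{\left(a{\left(5,-5 \right)} \right)},-6 \right)}\right) = 39 \left(-46 - 2\right) = 39 \left(-48\right) = -1872$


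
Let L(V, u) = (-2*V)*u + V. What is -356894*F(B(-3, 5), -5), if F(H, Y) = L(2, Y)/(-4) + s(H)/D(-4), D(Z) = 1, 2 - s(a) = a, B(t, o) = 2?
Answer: 1962917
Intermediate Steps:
s(a) = 2 - a
L(V, u) = V - 2*V*u (L(V, u) = -2*V*u + V = V - 2*V*u)
F(H, Y) = 3/2 + Y - H (F(H, Y) = (2*(1 - 2*Y))/(-4) + (2 - H)/1 = (2 - 4*Y)*(-1/4) + (2 - H)*1 = (-1/2 + Y) + (2 - H) = 3/2 + Y - H)
-356894*F(B(-3, 5), -5) = -356894*(3/2 - 5 - 1*2) = -356894*(3/2 - 5 - 2) = -356894*(-11/2) = 1962917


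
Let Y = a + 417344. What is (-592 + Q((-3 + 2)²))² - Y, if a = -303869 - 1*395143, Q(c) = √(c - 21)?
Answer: 632112 - 2368*I*√5 ≈ 6.3211e+5 - 5295.0*I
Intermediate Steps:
Q(c) = √(-21 + c)
a = -699012 (a = -303869 - 395143 = -699012)
Y = -281668 (Y = -699012 + 417344 = -281668)
(-592 + Q((-3 + 2)²))² - Y = (-592 + √(-21 + (-3 + 2)²))² - 1*(-281668) = (-592 + √(-21 + (-1)²))² + 281668 = (-592 + √(-21 + 1))² + 281668 = (-592 + √(-20))² + 281668 = (-592 + 2*I*√5)² + 281668 = 281668 + (-592 + 2*I*√5)²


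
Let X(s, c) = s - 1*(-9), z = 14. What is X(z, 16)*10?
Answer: 230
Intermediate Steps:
X(s, c) = 9 + s (X(s, c) = s + 9 = 9 + s)
X(z, 16)*10 = (9 + 14)*10 = 23*10 = 230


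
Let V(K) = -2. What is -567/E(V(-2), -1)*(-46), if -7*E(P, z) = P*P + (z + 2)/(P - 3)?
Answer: -912870/19 ≈ -48046.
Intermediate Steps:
E(P, z) = -P²/7 - (2 + z)/(7*(-3 + P)) (E(P, z) = -(P*P + (z + 2)/(P - 3))/7 = -(P² + (2 + z)/(-3 + P))/7 = -P²/7 - (2 + z)/(7*(-3 + P)))
-567/E(V(-2), -1)*(-46) = -567/((-2 - 1*(-1) - 1*(-2)³ + 3*(-2)²)/(7*(-3 - 2)))*(-46) = -567/((⅐)*(-2 + 1 - 1*(-8) + 3*4)/(-5))*(-46) = -567/((⅐)*(-⅕)*(-2 + 1 + 8 + 12))*(-46) = -567/((⅐)*(-⅕)*19)*(-46) = -567/(-19/35)*(-46) = -567*(-35)/19*(-46) = -27*(-735/19)*(-46) = (19845/19)*(-46) = -912870/19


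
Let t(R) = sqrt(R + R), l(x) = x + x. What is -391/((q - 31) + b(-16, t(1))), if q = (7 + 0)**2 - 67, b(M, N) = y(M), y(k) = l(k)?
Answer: 391/81 ≈ 4.8272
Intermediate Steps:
l(x) = 2*x
y(k) = 2*k
t(R) = sqrt(2)*sqrt(R) (t(R) = sqrt(2*R) = sqrt(2)*sqrt(R))
b(M, N) = 2*M
q = -18 (q = 7**2 - 67 = 49 - 67 = -18)
-391/((q - 31) + b(-16, t(1))) = -391/((-18 - 31) + 2*(-16)) = -391/(-49 - 32) = -391/(-81) = -391*(-1/81) = 391/81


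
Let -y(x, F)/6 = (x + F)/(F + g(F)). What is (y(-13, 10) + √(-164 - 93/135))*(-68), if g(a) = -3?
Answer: -1224/7 - 68*I*√37055/15 ≈ -174.86 - 872.65*I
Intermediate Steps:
y(x, F) = -6*(F + x)/(-3 + F) (y(x, F) = -6*(x + F)/(F - 3) = -6*(F + x)/(-3 + F))
(y(-13, 10) + √(-164 - 93/135))*(-68) = (6*(-1*10 - 1*(-13))/(-3 + 10) + √(-164 - 93/135))*(-68) = (6*(-10 + 13)/7 + √(-164 - 93*1/135))*(-68) = (6*(⅐)*3 + √(-164 - 31/45))*(-68) = (18/7 + √(-7411/45))*(-68) = (18/7 + I*√37055/15)*(-68) = -1224/7 - 68*I*√37055/15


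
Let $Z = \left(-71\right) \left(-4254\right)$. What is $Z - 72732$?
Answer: $229302$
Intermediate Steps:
$Z = 302034$
$Z - 72732 = 302034 - 72732 = 229302$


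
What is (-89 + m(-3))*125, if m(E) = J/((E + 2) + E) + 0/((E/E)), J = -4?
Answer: -11000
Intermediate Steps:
m(E) = -4/(2 + 2*E) (m(E) = -4/((E + 2) + E) + 0/((E/E)) = -4/((2 + E) + E) + 0/1 = -4/(2 + 2*E) + 0*1 = -4/(2 + 2*E) + 0 = -4/(2 + 2*E))
(-89 + m(-3))*125 = (-89 - 2/(1 - 3))*125 = (-89 - 2/(-2))*125 = (-89 - 2*(-½))*125 = (-89 + 1)*125 = -88*125 = -11000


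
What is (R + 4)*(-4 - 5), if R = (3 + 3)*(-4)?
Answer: 180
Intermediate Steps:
R = -24 (R = 6*(-4) = -24)
(R + 4)*(-4 - 5) = (-24 + 4)*(-4 - 5) = -20*(-9) = 180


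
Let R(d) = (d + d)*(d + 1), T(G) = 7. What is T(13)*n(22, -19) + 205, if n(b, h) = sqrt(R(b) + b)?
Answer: 205 + 7*sqrt(1034) ≈ 430.09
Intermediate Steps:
R(d) = 2*d*(1 + d) (R(d) = (2*d)*(1 + d) = 2*d*(1 + d))
n(b, h) = sqrt(b + 2*b*(1 + b)) (n(b, h) = sqrt(2*b*(1 + b) + b) = sqrt(b + 2*b*(1 + b)))
T(13)*n(22, -19) + 205 = 7*sqrt(22*(3 + 2*22)) + 205 = 7*sqrt(22*(3 + 44)) + 205 = 7*sqrt(22*47) + 205 = 7*sqrt(1034) + 205 = 205 + 7*sqrt(1034)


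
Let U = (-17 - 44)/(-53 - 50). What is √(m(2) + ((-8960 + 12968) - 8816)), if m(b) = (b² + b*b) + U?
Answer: I*√50916917/103 ≈ 69.278*I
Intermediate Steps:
U = 61/103 (U = -61/(-103) = -61*(-1/103) = 61/103 ≈ 0.59223)
m(b) = 61/103 + 2*b² (m(b) = (b² + b*b) + 61/103 = (b² + b²) + 61/103 = 2*b² + 61/103 = 61/103 + 2*b²)
√(m(2) + ((-8960 + 12968) - 8816)) = √((61/103 + 2*2²) + ((-8960 + 12968) - 8816)) = √((61/103 + 2*4) + (4008 - 8816)) = √((61/103 + 8) - 4808) = √(885/103 - 4808) = √(-494339/103) = I*√50916917/103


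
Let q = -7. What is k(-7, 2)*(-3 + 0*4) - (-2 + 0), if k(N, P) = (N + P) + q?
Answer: 38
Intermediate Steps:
k(N, P) = -7 + N + P (k(N, P) = (N + P) - 7 = -7 + N + P)
k(-7, 2)*(-3 + 0*4) - (-2 + 0) = (-7 - 7 + 2)*(-3 + 0*4) - (-2 + 0) = -12*(-3 + 0) - 1*(-2) = -12*(-3) + 2 = 36 + 2 = 38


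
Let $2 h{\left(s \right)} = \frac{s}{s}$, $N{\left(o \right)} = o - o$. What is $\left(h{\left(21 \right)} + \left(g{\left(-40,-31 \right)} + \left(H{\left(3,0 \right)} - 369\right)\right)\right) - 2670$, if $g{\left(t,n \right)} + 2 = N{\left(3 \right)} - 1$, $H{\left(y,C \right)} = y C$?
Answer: $- \frac{6083}{2} \approx -3041.5$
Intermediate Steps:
$H{\left(y,C \right)} = C y$
$N{\left(o \right)} = 0$
$h{\left(s \right)} = \frac{1}{2}$ ($h{\left(s \right)} = \frac{s \frac{1}{s}}{2} = \frac{1}{2} \cdot 1 = \frac{1}{2}$)
$g{\left(t,n \right)} = -3$ ($g{\left(t,n \right)} = -2 + \left(0 - 1\right) = -2 - 1 = -3$)
$\left(h{\left(21 \right)} + \left(g{\left(-40,-31 \right)} + \left(H{\left(3,0 \right)} - 369\right)\right)\right) - 2670 = \left(\frac{1}{2} + \left(-3 + \left(0 \cdot 3 - 369\right)\right)\right) - 2670 = \left(\frac{1}{2} + \left(-3 + \left(0 - 369\right)\right)\right) - 2670 = \left(\frac{1}{2} - 372\right) - 2670 = - \frac{743}{2} - 2670 = - \frac{6083}{2}$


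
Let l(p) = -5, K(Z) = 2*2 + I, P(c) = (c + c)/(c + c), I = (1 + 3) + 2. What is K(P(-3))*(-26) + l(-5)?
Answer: -265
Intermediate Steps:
I = 6 (I = 4 + 2 = 6)
P(c) = 1 (P(c) = (2*c)/((2*c)) = (2*c)*(1/(2*c)) = 1)
K(Z) = 10 (K(Z) = 2*2 + 6 = 4 + 6 = 10)
K(P(-3))*(-26) + l(-5) = 10*(-26) - 5 = -260 - 5 = -265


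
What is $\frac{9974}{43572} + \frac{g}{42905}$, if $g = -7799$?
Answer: $\frac{44058221}{934728330} \approx 0.047135$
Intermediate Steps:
$\frac{9974}{43572} + \frac{g}{42905} = \frac{9974}{43572} - \frac{7799}{42905} = 9974 \cdot \frac{1}{43572} - \frac{7799}{42905} = \frac{4987}{21786} - \frac{7799}{42905} = \frac{44058221}{934728330}$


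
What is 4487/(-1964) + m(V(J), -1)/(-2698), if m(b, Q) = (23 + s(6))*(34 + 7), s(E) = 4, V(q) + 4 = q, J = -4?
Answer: -7140037/2649436 ≈ -2.6949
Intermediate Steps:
V(q) = -4 + q
m(b, Q) = 1107 (m(b, Q) = (23 + 4)*(34 + 7) = 27*41 = 1107)
4487/(-1964) + m(V(J), -1)/(-2698) = 4487/(-1964) + 1107/(-2698) = 4487*(-1/1964) + 1107*(-1/2698) = -4487/1964 - 1107/2698 = -7140037/2649436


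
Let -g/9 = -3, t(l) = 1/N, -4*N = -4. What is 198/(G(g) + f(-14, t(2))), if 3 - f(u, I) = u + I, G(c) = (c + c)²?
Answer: 99/1466 ≈ 0.067531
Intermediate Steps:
N = 1 (N = -¼*(-4) = 1)
t(l) = 1 (t(l) = 1/1 = 1)
g = 27 (g = -9*(-3) = 27)
G(c) = 4*c² (G(c) = (2*c)² = 4*c²)
f(u, I) = 3 - I - u (f(u, I) = 3 - (u + I) = 3 - (I + u) = 3 + (-I - u) = 3 - I - u)
198/(G(g) + f(-14, t(2))) = 198/(4*27² + (3 - 1*1 - 1*(-14))) = 198/(4*729 + (3 - 1 + 14)) = 198/(2916 + 16) = 198/2932 = 198*(1/2932) = 99/1466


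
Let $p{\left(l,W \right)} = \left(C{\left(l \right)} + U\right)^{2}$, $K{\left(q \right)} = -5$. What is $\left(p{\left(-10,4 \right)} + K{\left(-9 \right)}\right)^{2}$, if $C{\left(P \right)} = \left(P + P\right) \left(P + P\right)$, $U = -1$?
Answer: $25343366416$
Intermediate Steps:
$C{\left(P \right)} = 4 P^{2}$ ($C{\left(P \right)} = 2 P 2 P = 4 P^{2}$)
$p{\left(l,W \right)} = \left(-1 + 4 l^{2}\right)^{2}$ ($p{\left(l,W \right)} = \left(4 l^{2} - 1\right)^{2} = \left(-1 + 4 l^{2}\right)^{2}$)
$\left(p{\left(-10,4 \right)} + K{\left(-9 \right)}\right)^{2} = \left(\left(-1 + 4 \left(-10\right)^{2}\right)^{2} - 5\right)^{2} = \left(\left(-1 + 4 \cdot 100\right)^{2} - 5\right)^{2} = \left(\left(-1 + 400\right)^{2} - 5\right)^{2} = \left(399^{2} - 5\right)^{2} = \left(159201 - 5\right)^{2} = 159196^{2} = 25343366416$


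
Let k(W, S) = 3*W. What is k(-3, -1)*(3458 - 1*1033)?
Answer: -21825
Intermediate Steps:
k(-3, -1)*(3458 - 1*1033) = (3*(-3))*(3458 - 1*1033) = -9*(3458 - 1033) = -9*2425 = -21825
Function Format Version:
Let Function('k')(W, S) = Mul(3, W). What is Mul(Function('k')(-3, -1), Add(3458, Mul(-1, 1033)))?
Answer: -21825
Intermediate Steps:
Mul(Function('k')(-3, -1), Add(3458, Mul(-1, 1033))) = Mul(Mul(3, -3), Add(3458, Mul(-1, 1033))) = Mul(-9, Add(3458, -1033)) = Mul(-9, 2425) = -21825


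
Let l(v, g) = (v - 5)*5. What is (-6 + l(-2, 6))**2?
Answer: 1681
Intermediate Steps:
l(v, g) = -25 + 5*v (l(v, g) = (-5 + v)*5 = -25 + 5*v)
(-6 + l(-2, 6))**2 = (-6 + (-25 + 5*(-2)))**2 = (-6 + (-25 - 10))**2 = (-6 - 35)**2 = (-41)**2 = 1681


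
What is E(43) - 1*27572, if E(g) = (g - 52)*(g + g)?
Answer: -28346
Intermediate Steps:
E(g) = 2*g*(-52 + g) (E(g) = (-52 + g)*(2*g) = 2*g*(-52 + g))
E(43) - 1*27572 = 2*43*(-52 + 43) - 1*27572 = 2*43*(-9) - 27572 = -774 - 27572 = -28346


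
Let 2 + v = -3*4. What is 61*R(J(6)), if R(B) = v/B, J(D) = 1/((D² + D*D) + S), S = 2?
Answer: -63196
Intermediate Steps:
J(D) = 1/(2 + 2*D²) (J(D) = 1/((D² + D*D) + 2) = 1/((D² + D²) + 2) = 1/(2*D² + 2) = 1/(2 + 2*D²))
v = -14 (v = -2 - 3*4 = -2 - 12 = -14)
R(B) = -14/B
61*R(J(6)) = 61*(-14/(1/(2*(1 + 6²)))) = 61*(-14/(1/(2*(1 + 36)))) = 61*(-14/((½)/37)) = 61*(-14/((½)*(1/37))) = 61*(-14/1/74) = 61*(-14*74) = 61*(-1036) = -63196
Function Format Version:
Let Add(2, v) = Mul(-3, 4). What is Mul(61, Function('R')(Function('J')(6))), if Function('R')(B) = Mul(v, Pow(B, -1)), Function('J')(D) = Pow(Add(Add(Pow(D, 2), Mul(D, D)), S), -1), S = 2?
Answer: -63196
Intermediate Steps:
Function('J')(D) = Pow(Add(2, Mul(2, Pow(D, 2))), -1) (Function('J')(D) = Pow(Add(Add(Pow(D, 2), Mul(D, D)), 2), -1) = Pow(Add(Add(Pow(D, 2), Pow(D, 2)), 2), -1) = Pow(Add(Mul(2, Pow(D, 2)), 2), -1) = Pow(Add(2, Mul(2, Pow(D, 2))), -1))
v = -14 (v = Add(-2, Mul(-3, 4)) = Add(-2, -12) = -14)
Function('R')(B) = Mul(-14, Pow(B, -1))
Mul(61, Function('R')(Function('J')(6))) = Mul(61, Mul(-14, Pow(Mul(Rational(1, 2), Pow(Add(1, Pow(6, 2)), -1)), -1))) = Mul(61, Mul(-14, Pow(Mul(Rational(1, 2), Pow(Add(1, 36), -1)), -1))) = Mul(61, Mul(-14, Pow(Mul(Rational(1, 2), Pow(37, -1)), -1))) = Mul(61, Mul(-14, Pow(Mul(Rational(1, 2), Rational(1, 37)), -1))) = Mul(61, Mul(-14, Pow(Rational(1, 74), -1))) = Mul(61, Mul(-14, 74)) = Mul(61, -1036) = -63196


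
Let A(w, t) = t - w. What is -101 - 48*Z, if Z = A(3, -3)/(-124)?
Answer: -3203/31 ≈ -103.32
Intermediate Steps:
Z = 3/62 (Z = (-3 - 1*3)/(-124) = (-3 - 3)*(-1/124) = -6*(-1/124) = 3/62 ≈ 0.048387)
-101 - 48*Z = -101 - 48*3/62 = -101 - 72/31 = -3203/31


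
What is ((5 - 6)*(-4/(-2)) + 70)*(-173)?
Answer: -11764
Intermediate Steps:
((5 - 6)*(-4/(-2)) + 70)*(-173) = (-(-4)*(-1)/2 + 70)*(-173) = (-1*2 + 70)*(-173) = (-2 + 70)*(-173) = 68*(-173) = -11764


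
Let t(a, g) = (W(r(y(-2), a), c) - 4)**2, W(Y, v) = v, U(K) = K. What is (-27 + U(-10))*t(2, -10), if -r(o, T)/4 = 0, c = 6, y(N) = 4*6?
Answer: -148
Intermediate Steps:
y(N) = 24
r(o, T) = 0 (r(o, T) = -4*0 = 0)
t(a, g) = 4 (t(a, g) = (6 - 4)**2 = 2**2 = 4)
(-27 + U(-10))*t(2, -10) = (-27 - 10)*4 = -37*4 = -148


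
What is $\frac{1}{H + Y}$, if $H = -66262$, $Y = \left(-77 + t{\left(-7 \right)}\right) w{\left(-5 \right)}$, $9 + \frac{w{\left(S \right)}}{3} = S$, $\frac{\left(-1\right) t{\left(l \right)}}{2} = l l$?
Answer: $- \frac{1}{58912} \approx -1.6974 \cdot 10^{-5}$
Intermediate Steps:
$t{\left(l \right)} = - 2 l^{2}$ ($t{\left(l \right)} = - 2 l l = - 2 l^{2}$)
$w{\left(S \right)} = -27 + 3 S$
$Y = 7350$ ($Y = \left(-77 - 2 \left(-7\right)^{2}\right) \left(-27 + 3 \left(-5\right)\right) = \left(-77 - 98\right) \left(-27 - 15\right) = \left(-77 - 98\right) \left(-42\right) = \left(-175\right) \left(-42\right) = 7350$)
$\frac{1}{H + Y} = \frac{1}{-66262 + 7350} = \frac{1}{-58912} = - \frac{1}{58912}$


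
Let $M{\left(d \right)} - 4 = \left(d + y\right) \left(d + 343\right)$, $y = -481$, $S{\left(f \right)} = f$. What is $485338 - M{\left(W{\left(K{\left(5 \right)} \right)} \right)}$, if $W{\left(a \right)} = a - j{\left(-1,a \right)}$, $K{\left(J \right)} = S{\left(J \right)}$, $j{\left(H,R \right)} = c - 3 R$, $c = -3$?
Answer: $652962$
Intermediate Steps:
$j{\left(H,R \right)} = -3 - 3 R$
$K{\left(J \right)} = J$
$W{\left(a \right)} = 3 + 4 a$ ($W{\left(a \right)} = a - \left(-3 - 3 a\right) = a + \left(3 + 3 a\right) = 3 + 4 a$)
$M{\left(d \right)} = 4 + \left(-481 + d\right) \left(343 + d\right)$ ($M{\left(d \right)} = 4 + \left(d - 481\right) \left(d + 343\right) = 4 + \left(-481 + d\right) \left(343 + d\right)$)
$485338 - M{\left(W{\left(K{\left(5 \right)} \right)} \right)} = 485338 - \left(-164979 + \left(3 + 4 \cdot 5\right)^{2} - 138 \left(3 + 4 \cdot 5\right)\right) = 485338 - \left(-164979 + \left(3 + 20\right)^{2} - 138 \left(3 + 20\right)\right) = 485338 - \left(-164979 + 23^{2} - 3174\right) = 485338 - \left(-164979 + 529 - 3174\right) = 485338 - -167624 = 485338 + 167624 = 652962$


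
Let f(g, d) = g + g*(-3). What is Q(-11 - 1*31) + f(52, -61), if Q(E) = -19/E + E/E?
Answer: -4307/42 ≈ -102.55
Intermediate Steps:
f(g, d) = -2*g (f(g, d) = g - 3*g = -2*g)
Q(E) = 1 - 19/E (Q(E) = -19/E + 1 = 1 - 19/E)
Q(-11 - 1*31) + f(52, -61) = (-19 + (-11 - 1*31))/(-11 - 1*31) - 2*52 = (-19 + (-11 - 31))/(-11 - 31) - 104 = (-19 - 42)/(-42) - 104 = -1/42*(-61) - 104 = 61/42 - 104 = -4307/42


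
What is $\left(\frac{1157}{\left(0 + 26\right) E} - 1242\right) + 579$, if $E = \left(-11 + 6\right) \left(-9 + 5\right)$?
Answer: $- \frac{26431}{40} \approx -660.78$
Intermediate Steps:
$E = 20$ ($E = \left(-5\right) \left(-4\right) = 20$)
$\left(\frac{1157}{\left(0 + 26\right) E} - 1242\right) + 579 = \left(\frac{1157}{\left(0 + 26\right) 20} - 1242\right) + 579 = \left(\frac{1157}{26 \cdot 20} - 1242\right) + 579 = \left(\frac{1157}{520} - 1242\right) + 579 = \left(1157 \cdot \frac{1}{520} - 1242\right) + 579 = \left(\frac{89}{40} - 1242\right) + 579 = - \frac{49591}{40} + 579 = - \frac{26431}{40}$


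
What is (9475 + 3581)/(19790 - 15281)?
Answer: 4352/1503 ≈ 2.8955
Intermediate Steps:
(9475 + 3581)/(19790 - 15281) = 13056/4509 = 13056*(1/4509) = 4352/1503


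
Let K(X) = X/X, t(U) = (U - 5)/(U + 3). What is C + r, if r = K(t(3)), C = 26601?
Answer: 26602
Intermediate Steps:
t(U) = (-5 + U)/(3 + U)
K(X) = 1
r = 1
C + r = 26601 + 1 = 26602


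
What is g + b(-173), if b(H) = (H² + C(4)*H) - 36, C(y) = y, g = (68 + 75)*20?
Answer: 32061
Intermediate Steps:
g = 2860 (g = 143*20 = 2860)
b(H) = -36 + H² + 4*H (b(H) = (H² + 4*H) - 36 = -36 + H² + 4*H)
g + b(-173) = 2860 + (-36 + (-173)² + 4*(-173)) = 2860 + (-36 + 29929 - 692) = 2860 + 29201 = 32061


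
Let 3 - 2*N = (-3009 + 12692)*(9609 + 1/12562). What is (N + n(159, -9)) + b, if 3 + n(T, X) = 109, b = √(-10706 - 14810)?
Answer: -1168815371067/25124 + 2*I*√6379 ≈ -4.6522e+7 + 159.74*I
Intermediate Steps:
b = 2*I*√6379 (b = √(-25516) = 2*I*√6379 ≈ 159.74*I)
n(T, X) = 106 (n(T, X) = -3 + 109 = 106)
N = -1168818034211/25124 (N = 3/2 - (-3009 + 12692)*(9609 + 1/12562)/2 = 3/2 - 9683*(9609 + 1/12562)/2 = 3/2 - 9683*120708259/(2*12562) = 3/2 - ½*1168818071897/12562 = 3/2 - 1168818071897/25124 = -1168818034211/25124 ≈ -4.6522e+7)
(N + n(159, -9)) + b = (-1168818034211/25124 + 106) + 2*I*√6379 = -1168815371067/25124 + 2*I*√6379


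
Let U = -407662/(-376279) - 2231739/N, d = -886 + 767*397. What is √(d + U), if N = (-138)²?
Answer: √904839087957665/54602 ≈ 550.91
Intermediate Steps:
d = 303613 (d = -886 + 304499 = 303613)
N = 19044
U = -291620401/2511692 (U = -407662/(-376279) - 2231739/19044 = -407662*(-1/376279) - 2231739*1/19044 = 1286/1187 - 247971/2116 = -291620401/2511692 ≈ -116.11)
√(d + U) = √(303613 - 291620401/2511692) = √(762290722795/2511692) = √904839087957665/54602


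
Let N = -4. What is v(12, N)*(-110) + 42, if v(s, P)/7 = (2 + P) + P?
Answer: 4662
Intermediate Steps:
v(s, P) = 14 + 14*P (v(s, P) = 7*((2 + P) + P) = 7*(2 + 2*P) = 14 + 14*P)
v(12, N)*(-110) + 42 = (14 + 14*(-4))*(-110) + 42 = (14 - 56)*(-110) + 42 = -42*(-110) + 42 = 4620 + 42 = 4662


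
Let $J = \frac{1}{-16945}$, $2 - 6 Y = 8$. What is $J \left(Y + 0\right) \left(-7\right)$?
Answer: $- \frac{7}{16945} \approx -0.0004131$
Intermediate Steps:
$Y = -1$ ($Y = \frac{1}{3} - \frac{4}{3} = -1$)
$J = - \frac{1}{16945} \approx -5.9014 \cdot 10^{-5}$
$J \left(Y + 0\right) \left(-7\right) = - \frac{\left(-1 + 0\right) \left(-7\right)}{16945} = - \frac{\left(-1\right) \left(-7\right)}{16945} = \left(- \frac{1}{16945}\right) 7 = - \frac{7}{16945}$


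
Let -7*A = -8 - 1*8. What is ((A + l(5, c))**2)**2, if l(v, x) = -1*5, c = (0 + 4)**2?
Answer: 130321/2401 ≈ 54.278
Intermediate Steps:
A = 16/7 (A = -(-8 - 1*8)/7 = -(-8 - 8)/7 = -1/7*(-16) = 16/7 ≈ 2.2857)
c = 16 (c = 4**2 = 16)
l(v, x) = -5
((A + l(5, c))**2)**2 = ((16/7 - 5)**2)**2 = ((-19/7)**2)**2 = (361/49)**2 = 130321/2401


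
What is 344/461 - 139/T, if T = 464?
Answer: 95537/213904 ≈ 0.44663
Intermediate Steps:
344/461 - 139/T = 344/461 - 139/464 = 95537/213904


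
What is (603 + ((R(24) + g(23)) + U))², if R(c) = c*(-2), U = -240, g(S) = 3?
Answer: 101124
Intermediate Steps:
R(c) = -2*c
(603 + ((R(24) + g(23)) + U))² = (603 + ((-2*24 + 3) - 240))² = (603 + ((-48 + 3) - 240))² = (603 + (-45 - 240))² = (603 - 285)² = 318² = 101124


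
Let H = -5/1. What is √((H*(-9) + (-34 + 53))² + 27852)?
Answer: 14*√163 ≈ 178.74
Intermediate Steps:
H = -5 (H = -5*1 = -5)
√((H*(-9) + (-34 + 53))² + 27852) = √((-5*(-9) + (-34 + 53))² + 27852) = √((45 + 19)² + 27852) = √(64² + 27852) = √(4096 + 27852) = √31948 = 14*√163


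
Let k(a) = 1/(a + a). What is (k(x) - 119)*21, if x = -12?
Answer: -19999/8 ≈ -2499.9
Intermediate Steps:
k(a) = 1/(2*a)
(k(x) - 119)*21 = ((½)/(-12) - 119)*21 = ((½)*(-1/12) - 119)*21 = (-1/24 - 119)*21 = -2857/24*21 = -19999/8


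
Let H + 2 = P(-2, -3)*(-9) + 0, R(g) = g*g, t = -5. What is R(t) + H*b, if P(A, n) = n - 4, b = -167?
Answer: -10162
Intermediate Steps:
R(g) = g²
P(A, n) = -4 + n
H = 61 (H = -2 + ((-4 - 3)*(-9) + 0) = -2 + (-7*(-9) + 0) = -2 + (63 + 0) = -2 + 63 = 61)
R(t) + H*b = (-5)² + 61*(-167) = 25 - 10187 = -10162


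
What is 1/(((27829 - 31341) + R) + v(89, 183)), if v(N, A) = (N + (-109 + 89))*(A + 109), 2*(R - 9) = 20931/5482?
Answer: 10964/182516711 ≈ 6.0071e-5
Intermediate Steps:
R = 119607/10964 (R = 9 + (20931/5482)/2 = 9 + (20931*(1/5482))/2 = 9 + (½)*(20931/5482) = 9 + 20931/10964 = 119607/10964 ≈ 10.909)
v(N, A) = (-20 + N)*(109 + A) (v(N, A) = (N - 20)*(109 + A) = (-20 + N)*(109 + A))
1/(((27829 - 31341) + R) + v(89, 183)) = 1/(((27829 - 31341) + 119607/10964) + (-2180 - 20*183 + 109*89 + 183*89)) = 1/((-3512 + 119607/10964) + (-2180 - 3660 + 9701 + 16287)) = 1/(-38385961/10964 + 20148) = 1/(182516711/10964) = 10964/182516711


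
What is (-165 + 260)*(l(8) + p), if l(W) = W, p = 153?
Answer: 15295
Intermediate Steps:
(-165 + 260)*(l(8) + p) = (-165 + 260)*(8 + 153) = 95*161 = 15295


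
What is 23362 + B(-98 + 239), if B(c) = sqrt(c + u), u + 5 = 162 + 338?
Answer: 23362 + 2*sqrt(159) ≈ 23387.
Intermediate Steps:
u = 495 (u = -5 + (162 + 338) = -5 + 500 = 495)
B(c) = sqrt(495 + c) (B(c) = sqrt(c + 495) = sqrt(495 + c))
23362 + B(-98 + 239) = 23362 + sqrt(495 + (-98 + 239)) = 23362 + sqrt(495 + 141) = 23362 + sqrt(636) = 23362 + 2*sqrt(159)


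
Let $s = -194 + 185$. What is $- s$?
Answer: $9$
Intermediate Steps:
$s = -9$
$- s = \left(-1\right) \left(-9\right) = 9$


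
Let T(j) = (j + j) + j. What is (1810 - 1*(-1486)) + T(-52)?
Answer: 3140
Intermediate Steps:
T(j) = 3*j (T(j) = 2*j + j = 3*j)
(1810 - 1*(-1486)) + T(-52) = (1810 - 1*(-1486)) + 3*(-52) = (1810 + 1486) - 156 = 3296 - 156 = 3140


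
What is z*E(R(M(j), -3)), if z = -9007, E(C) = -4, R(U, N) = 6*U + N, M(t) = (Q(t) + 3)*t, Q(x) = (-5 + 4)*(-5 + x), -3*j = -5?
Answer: 36028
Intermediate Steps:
j = 5/3 (j = -1/3*(-5) = 5/3 ≈ 1.6667)
Q(x) = 5 - x (Q(x) = -(-5 + x) = 5 - x)
M(t) = t*(8 - t) (M(t) = ((5 - t) + 3)*t = (8 - t)*t = t*(8 - t))
R(U, N) = N + 6*U
z*E(R(M(j), -3)) = -9007*(-4) = 36028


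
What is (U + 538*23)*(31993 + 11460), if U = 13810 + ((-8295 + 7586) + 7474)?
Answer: 1431732897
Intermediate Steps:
U = 20575 (U = 13810 + (-709 + 7474) = 13810 + 6765 = 20575)
(U + 538*23)*(31993 + 11460) = (20575 + 538*23)*(31993 + 11460) = (20575 + 12374)*43453 = 32949*43453 = 1431732897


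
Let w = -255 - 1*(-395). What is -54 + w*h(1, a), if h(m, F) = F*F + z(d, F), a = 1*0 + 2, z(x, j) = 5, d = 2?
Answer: 1206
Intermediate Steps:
w = 140 (w = -255 + 395 = 140)
a = 2 (a = 0 + 2 = 2)
h(m, F) = 5 + F² (h(m, F) = F*F + 5 = F² + 5 = 5 + F²)
-54 + w*h(1, a) = -54 + 140*(5 + 2²) = -54 + 140*(5 + 4) = -54 + 140*9 = -54 + 1260 = 1206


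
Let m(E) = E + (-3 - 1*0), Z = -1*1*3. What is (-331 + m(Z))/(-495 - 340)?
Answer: 337/835 ≈ 0.40359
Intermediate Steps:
Z = -3 (Z = -1*3 = -3)
m(E) = -3 + E (m(E) = E + (-3 + 0) = E - 3 = -3 + E)
(-331 + m(Z))/(-495 - 340) = (-331 + (-3 - 3))/(-495 - 340) = (-331 - 6)/(-835) = -337*(-1/835) = 337/835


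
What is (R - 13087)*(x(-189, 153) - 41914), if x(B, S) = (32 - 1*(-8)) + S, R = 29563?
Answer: -687395196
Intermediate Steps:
x(B, S) = 40 + S (x(B, S) = (32 + 8) + S = 40 + S)
(R - 13087)*(x(-189, 153) - 41914) = (29563 - 13087)*((40 + 153) - 41914) = 16476*(193 - 41914) = 16476*(-41721) = -687395196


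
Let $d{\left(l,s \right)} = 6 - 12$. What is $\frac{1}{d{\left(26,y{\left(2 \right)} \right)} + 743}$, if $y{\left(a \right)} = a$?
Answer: $\frac{1}{737} \approx 0.0013569$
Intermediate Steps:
$d{\left(l,s \right)} = -6$ ($d{\left(l,s \right)} = 6 - 12 = -6$)
$\frac{1}{d{\left(26,y{\left(2 \right)} \right)} + 743} = \frac{1}{-6 + 743} = \frac{1}{737}$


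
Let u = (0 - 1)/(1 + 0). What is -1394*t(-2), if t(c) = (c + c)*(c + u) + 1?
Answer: -18122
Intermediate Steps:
u = -1 (u = -1/1 = -1*1 = -1)
t(c) = 1 + 2*c*(-1 + c) (t(c) = (c + c)*(c - 1) + 1 = (2*c)*(-1 + c) + 1 = 2*c*(-1 + c) + 1 = 1 + 2*c*(-1 + c))
-1394*t(-2) = -1394*(1 - 2*(-2) + 2*(-2)**2) = -1394*(1 + 4 + 2*4) = -1394*(1 + 4 + 8) = -1394*13 = -18122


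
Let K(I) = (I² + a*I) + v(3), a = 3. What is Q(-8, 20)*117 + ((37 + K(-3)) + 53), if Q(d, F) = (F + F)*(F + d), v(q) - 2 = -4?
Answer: 56248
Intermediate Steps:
v(q) = -2 (v(q) = 2 - 4 = -2)
Q(d, F) = 2*F*(F + d) (Q(d, F) = (2*F)*(F + d) = 2*F*(F + d))
K(I) = -2 + I² + 3*I (K(I) = (I² + 3*I) - 2 = -2 + I² + 3*I)
Q(-8, 20)*117 + ((37 + K(-3)) + 53) = (2*20*(20 - 8))*117 + ((37 + (-2 + (-3)² + 3*(-3))) + 53) = (2*20*12)*117 + ((37 + (-2 + 9 - 9)) + 53) = 480*117 + ((37 - 2) + 53) = 56160 + (35 + 53) = 56160 + 88 = 56248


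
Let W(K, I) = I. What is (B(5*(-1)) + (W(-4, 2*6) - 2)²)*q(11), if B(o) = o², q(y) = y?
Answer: 1375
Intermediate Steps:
(B(5*(-1)) + (W(-4, 2*6) - 2)²)*q(11) = ((5*(-1))² + (2*6 - 2)²)*11 = ((-5)² + (12 - 2)²)*11 = (25 + 10²)*11 = (25 + 100)*11 = 125*11 = 1375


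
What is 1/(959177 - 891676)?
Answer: 1/67501 ≈ 1.4815e-5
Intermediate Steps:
1/(959177 - 891676) = 1/67501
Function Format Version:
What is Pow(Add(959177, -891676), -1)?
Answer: Rational(1, 67501) ≈ 1.4815e-5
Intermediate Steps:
Pow(Add(959177, -891676), -1) = Pow(67501, -1) = Rational(1, 67501)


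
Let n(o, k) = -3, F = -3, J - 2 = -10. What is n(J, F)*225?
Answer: -675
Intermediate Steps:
J = -8 (J = 2 - 10 = -8)
n(J, F)*225 = -3*225 = -675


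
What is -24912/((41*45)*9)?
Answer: -2768/1845 ≈ -1.5003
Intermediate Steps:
-24912/((41*45)*9) = -24912/(1845*9) = -24912/16605 = -24912*1/16605 = -2768/1845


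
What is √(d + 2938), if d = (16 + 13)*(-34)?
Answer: 4*√122 ≈ 44.181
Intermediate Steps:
d = -986 (d = 29*(-34) = -986)
√(d + 2938) = √(-986 + 2938) = √1952 = 4*√122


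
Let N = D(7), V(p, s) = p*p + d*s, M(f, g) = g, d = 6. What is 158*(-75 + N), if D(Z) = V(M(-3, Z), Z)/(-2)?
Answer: -19039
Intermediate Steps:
V(p, s) = p² + 6*s (V(p, s) = p*p + 6*s = p² + 6*s)
D(Z) = -3*Z - Z²/2 (D(Z) = (Z² + 6*Z)/(-2) = (Z² + 6*Z)*(-½) = -3*Z - Z²/2)
N = -91/2 (N = (½)*7*(-6 - 1*7) = (½)*7*(-6 - 7) = (½)*7*(-13) = -91/2 ≈ -45.500)
158*(-75 + N) = 158*(-75 - 91/2) = 158*(-241/2) = -19039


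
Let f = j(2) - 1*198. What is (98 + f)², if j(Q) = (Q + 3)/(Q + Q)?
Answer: 156025/16 ≈ 9751.6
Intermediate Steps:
j(Q) = (3 + Q)/(2*Q) (j(Q) = (3 + Q)/((2*Q)) = (3 + Q)*(1/(2*Q)) = (3 + Q)/(2*Q))
f = -787/4 (f = (½)*(3 + 2)/2 - 1*198 = (½)*(½)*5 - 198 = 5/4 - 198 = -787/4 ≈ -196.75)
(98 + f)² = (98 - 787/4)² = (-395/4)² = 156025/16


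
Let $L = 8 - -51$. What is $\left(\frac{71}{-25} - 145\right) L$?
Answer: $- \frac{218064}{25} \approx -8722.6$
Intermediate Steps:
$L = 59$ ($L = 8 + 51 = 59$)
$\left(\frac{71}{-25} - 145\right) L = \left(\frac{71}{-25} - 145\right) 59 = \left(71 \left(- \frac{1}{25}\right) - 145\right) 59 = \left(- \frac{71}{25} - 145\right) 59 = \left(- \frac{3696}{25}\right) 59 = - \frac{218064}{25}$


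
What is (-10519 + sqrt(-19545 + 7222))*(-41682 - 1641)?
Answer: 455714637 - 43323*I*sqrt(12323) ≈ 4.5571e+8 - 4.8092e+6*I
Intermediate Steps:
(-10519 + sqrt(-19545 + 7222))*(-41682 - 1641) = (-10519 + sqrt(-12323))*(-43323) = (-10519 + I*sqrt(12323))*(-43323) = 455714637 - 43323*I*sqrt(12323)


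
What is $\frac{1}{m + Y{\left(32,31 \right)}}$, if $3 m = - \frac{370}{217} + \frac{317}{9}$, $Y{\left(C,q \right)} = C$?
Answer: $\frac{5859}{252947} \approx 0.023163$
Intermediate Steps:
$m = \frac{65459}{5859}$ ($m = \frac{- \frac{370}{217} + \frac{317}{9}}{3} = \frac{1}{3} \cdot \frac{65459}{1953} = \frac{65459}{5859} \approx 11.172$)
$\frac{1}{m + Y{\left(32,31 \right)}} = \frac{1}{\frac{65459}{5859} + 32} = \frac{1}{\frac{252947}{5859}} = \frac{5859}{252947}$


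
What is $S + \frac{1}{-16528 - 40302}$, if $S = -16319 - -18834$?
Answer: $\frac{142927449}{56830} \approx 2515.0$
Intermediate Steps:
$S = 2515$ ($S = -16319 + 18834 = 2515$)
$S + \frac{1}{-16528 - 40302} = 2515 + \frac{1}{-16528 - 40302} = 2515 + \frac{1}{-56830} = 2515 - \frac{1}{56830} = \frac{142927449}{56830}$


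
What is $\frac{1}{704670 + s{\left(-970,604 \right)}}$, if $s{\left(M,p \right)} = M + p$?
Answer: $\frac{1}{704304} \approx 1.4198 \cdot 10^{-6}$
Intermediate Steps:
$\frac{1}{704670 + s{\left(-970,604 \right)}} = \frac{1}{704670 + \left(-970 + 604\right)} = \frac{1}{704670 - 366} = \frac{1}{704304}$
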